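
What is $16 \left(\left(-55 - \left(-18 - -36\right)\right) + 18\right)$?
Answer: $-880$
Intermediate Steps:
$16 \left(\left(-55 - \left(-18 - -36\right)\right) + 18\right) = 16 \left(\left(-55 - \left(-18 + 36\right)\right) + 18\right) = 16 \left(\left(-55 - 18\right) + 18\right) = 16 \left(-73 + 18\right) = 16 \left(-55\right) = -880$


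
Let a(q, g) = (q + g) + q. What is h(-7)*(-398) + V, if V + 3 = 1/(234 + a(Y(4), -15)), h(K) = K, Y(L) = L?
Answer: 631742/227 ≈ 2783.0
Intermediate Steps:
a(q, g) = g + 2*q (a(q, g) = (g + q) + q = g + 2*q)
V = -680/227 (V = -3 + 1/(234 + (-15 + 2*4)) = -3 + 1/(234 + (-15 + 8)) = -3 + 1/(234 - 7) = -3 + 1/227 = -680/227 ≈ -2.9956)
h(-7)*(-398) + V = -7*(-398) - 680/227 = 2786 - 680/227 = 631742/227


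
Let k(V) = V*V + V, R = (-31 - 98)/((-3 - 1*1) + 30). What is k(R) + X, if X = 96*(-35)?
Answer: -2258073/676 ≈ -3340.3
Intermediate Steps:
X = -3360
R = -129/26 (R = -129/((-3 - 1) + 30) = -129/(-4 + 30) = -129/26 ≈ -4.9615)
k(V) = V + V² (k(V) = V² + V = V + V²)
k(R) + X = -129*(1 - 129/26)/26 - 3360 = -129/26*(-103/26) - 3360 = 13287/676 - 3360 = -2258073/676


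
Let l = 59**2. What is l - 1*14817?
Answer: -11336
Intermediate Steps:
l = 3481
l - 1*14817 = 3481 - 1*14817 = 3481 - 14817 = -11336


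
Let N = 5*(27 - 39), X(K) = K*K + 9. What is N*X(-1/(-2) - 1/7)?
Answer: -26835/49 ≈ -547.65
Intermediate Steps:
X(K) = 9 + K² (X(K) = K² + 9 = 9 + K²)
N = -60 (N = 5*(-12) = -60)
N*X(-1/(-2) - 1/7) = -60*(9 + (-1/(-2) - 1/7)²) = -60*(9 + (-1*(-½) - 1*⅐)²) = -60*(9 + (½ - ⅐)²) = -60*(9 + (5/14)²) = -60*(9 + 25/196) = -60*1789/196 = -26835/49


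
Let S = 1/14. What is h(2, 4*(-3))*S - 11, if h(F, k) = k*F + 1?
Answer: -177/14 ≈ -12.643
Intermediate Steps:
S = 1/14 ≈ 0.071429
h(F, k) = 1 + F*k (h(F, k) = F*k + 1 = 1 + F*k)
h(2, 4*(-3))*S - 11 = (1 + 2*(4*(-3)))*(1/14) - 11 = (1 + 2*(-12))*(1/14) - 11 = (1 - 24)*(1/14) - 11 = -23*1/14 - 11 = -23/14 - 11 = -177/14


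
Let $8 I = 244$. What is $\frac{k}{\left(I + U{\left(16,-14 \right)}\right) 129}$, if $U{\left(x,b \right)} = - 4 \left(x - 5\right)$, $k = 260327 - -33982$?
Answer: $- \frac{65402}{387} \approx -169.0$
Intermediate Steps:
$I = \frac{61}{2}$ ($I = \frac{1}{8} \cdot 244 = \frac{61}{2} \approx 30.5$)
$k = 294309$ ($k = 260327 + 33982 = 294309$)
$U{\left(x,b \right)} = 20 - 4 x$ ($U{\left(x,b \right)} = - 4 \left(-5 + x\right) = 20 - 4 x$)
$\frac{k}{\left(I + U{\left(16,-14 \right)}\right) 129} = \frac{294309}{\left(\frac{61}{2} + \left(20 - 64\right)\right) 129} = \frac{294309}{\left(\frac{61}{2} - 44\right) 129} = \frac{294309}{\left(- \frac{27}{2}\right) 129} = \frac{294309}{- \frac{3483}{2}} = 294309 \left(- \frac{2}{3483}\right) = - \frac{65402}{387}$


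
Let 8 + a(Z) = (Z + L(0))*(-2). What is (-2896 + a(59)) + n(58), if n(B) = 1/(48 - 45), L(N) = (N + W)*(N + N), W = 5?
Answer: -9065/3 ≈ -3021.7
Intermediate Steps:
L(N) = 2*N*(5 + N) (L(N) = (N + 5)*(N + N) = (5 + N)*(2*N) = 2*N*(5 + N))
n(B) = ⅓ (n(B) = 1/3 = ⅓)
a(Z) = -8 - 2*Z (a(Z) = -8 + (Z + 2*0*(5 + 0))*(-2) = -8 + (Z + 2*0*5)*(-2) = -8 + (Z + 0)*(-2) = -8 + Z*(-2) = -8 - 2*Z)
(-2896 + a(59)) + n(58) = (-2896 + (-8 - 2*59)) + ⅓ = (-2896 + (-8 - 118)) + ⅓ = (-2896 - 126) + ⅓ = -3022 + ⅓ = -9065/3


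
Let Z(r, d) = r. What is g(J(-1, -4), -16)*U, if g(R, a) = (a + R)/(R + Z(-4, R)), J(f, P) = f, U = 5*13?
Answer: 221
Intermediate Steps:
U = 65
g(R, a) = (R + a)/(-4 + R) (g(R, a) = (a + R)/(R - 4) = (R + a)/(-4 + R))
g(J(-1, -4), -16)*U = ((-1 - 16)/(-4 - 1))*65 = (-17/(-5))*65 = -⅕*(-17)*65 = (17/5)*65 = 221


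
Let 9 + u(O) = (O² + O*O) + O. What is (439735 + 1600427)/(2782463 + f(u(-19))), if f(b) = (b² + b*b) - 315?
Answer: 1020081/1872710 ≈ 0.54471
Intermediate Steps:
u(O) = -9 + O + 2*O² (u(O) = -9 + ((O² + O*O) + O) = -9 + ((O² + O²) + O) = -9 + (2*O² + O) = -9 + (O + 2*O²) = -9 + O + 2*O²)
f(b) = -315 + 2*b² (f(b) = (b² + b²) - 315 = 2*b² - 315 = -315 + 2*b²)
(439735 + 1600427)/(2782463 + f(u(-19))) = (439735 + 1600427)/(2782463 + (-315 + 2*(-9 - 19 + 2*(-19)²)²)) = 2040162/(2782463 + (-315 + 2*(-9 - 19 + 2*361)²)) = 2040162/(2782463 + (-315 + 2*(-9 - 19 + 722)²)) = 2040162/(2782463 + (-315 + 2*694²)) = 2040162/(2782463 + (-315 + 2*481636)) = 2040162/(2782463 + (-315 + 963272)) = 2040162/(2782463 + 962957) = 2040162/3745420 = 2040162*(1/3745420) = 1020081/1872710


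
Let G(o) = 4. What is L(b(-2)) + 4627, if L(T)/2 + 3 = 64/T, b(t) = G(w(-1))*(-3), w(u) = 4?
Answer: 13831/3 ≈ 4610.3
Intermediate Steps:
b(t) = -12 (b(t) = 4*(-3) = -12)
L(T) = -6 + 128/T (L(T) = -6 + 2*(64/T) = -6 + 128/T)
L(b(-2)) + 4627 = (-6 + 128/(-12)) + 4627 = (-6 + 128*(-1/12)) + 4627 = (-6 - 32/3) + 4627 = -50/3 + 4627 = 13831/3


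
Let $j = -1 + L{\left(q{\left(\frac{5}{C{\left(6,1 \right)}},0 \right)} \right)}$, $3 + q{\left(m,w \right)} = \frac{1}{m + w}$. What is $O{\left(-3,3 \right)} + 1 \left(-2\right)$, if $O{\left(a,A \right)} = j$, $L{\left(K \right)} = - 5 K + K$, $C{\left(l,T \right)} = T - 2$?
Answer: $\frac{49}{5} \approx 9.8$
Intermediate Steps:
$C{\left(l,T \right)} = -2 + T$
$q{\left(m,w \right)} = -3 + \frac{1}{m + w}$
$L{\left(K \right)} = - 4 K$
$j = \frac{59}{5}$ ($j = -1 - 4 \frac{1 - 3 \frac{5}{-2 + 1} - 0}{\frac{5}{-2 + 1} + 0} = -1 - 4 \frac{1 - 3 \frac{5}{-1} + 0}{\frac{5}{-1} + 0} = -1 - 4 \frac{1 - 3 \cdot 5 \left(-1\right) + 0}{5 \left(-1\right) + 0} = -1 - 4 \frac{1 - -15 + 0}{-5 + 0} = -1 - 4 \frac{1 + 15 + 0}{-5} = -1 - 4 \left(\left(- \frac{1}{5}\right) 16\right) = -1 - - \frac{64}{5} = -1 + \frac{64}{5} = \frac{59}{5} \approx 11.8$)
$O{\left(a,A \right)} = \frac{59}{5}$
$O{\left(-3,3 \right)} + 1 \left(-2\right) = \frac{59}{5} + 1 \left(-2\right) = \frac{59}{5} - 2 = \frac{49}{5}$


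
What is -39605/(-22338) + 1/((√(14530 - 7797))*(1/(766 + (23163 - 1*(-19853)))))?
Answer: 39605/22338 + 43782*√6733/6733 ≈ 535.34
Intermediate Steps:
-39605/(-22338) + 1/((√(14530 - 7797))*(1/(766 + (23163 - 1*(-19853))))) = -39605*(-1/22338) + 1/((√6733)*(1/(766 + (23163 + 19853)))) = 39605/22338 + (√6733/6733)/(1/(766 + 43016)) = 39605/22338 + (√6733/6733)/(1/43782) = 39605/22338 + (√6733/6733)*43782 = 39605/22338 + 43782*√6733/6733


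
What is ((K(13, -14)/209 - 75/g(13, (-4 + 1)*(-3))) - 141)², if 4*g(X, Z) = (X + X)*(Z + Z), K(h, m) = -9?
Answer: 1333717787689/66438801 ≈ 20074.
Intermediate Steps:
g(X, Z) = X*Z (g(X, Z) = ((X + X)*(Z + Z))/4 = ((2*X)*(2*Z))/4 = (4*X*Z)/4 = X*Z)
((K(13, -14)/209 - 75/g(13, (-4 + 1)*(-3))) - 141)² = ((-9/209 - 75*(-1/(39*(-4 + 1)))) - 141)² = ((-9*1/209 - 75/(13*(-3*(-3)))) - 141)² = ((-9/209 - 75/(13*9)) - 141)² = ((-9/209 - 75/117) - 141)² = ((-9/209 - 75*1/117) - 141)² = ((-9/209 - 25/39) - 141)² = (-5576/8151 - 141)² = (-1154867/8151)² = 1333717787689/66438801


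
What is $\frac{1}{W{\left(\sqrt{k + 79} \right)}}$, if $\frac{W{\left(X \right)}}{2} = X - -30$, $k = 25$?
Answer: $\frac{15}{796} - \frac{\sqrt{26}}{796} \approx 0.012438$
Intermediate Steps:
$W{\left(X \right)} = 60 + 2 X$ ($W{\left(X \right)} = 2 \left(X - -30\right) = 2 \left(X + 30\right) = 2 \left(30 + X\right) = 60 + 2 X$)
$\frac{1}{W{\left(\sqrt{k + 79} \right)}} = \frac{1}{60 + 2 \sqrt{25 + 79}} = \frac{1}{60 + 2 \sqrt{104}} = \frac{1}{60 + 2 \cdot 2 \sqrt{26}} = \frac{1}{60 + 4 \sqrt{26}}$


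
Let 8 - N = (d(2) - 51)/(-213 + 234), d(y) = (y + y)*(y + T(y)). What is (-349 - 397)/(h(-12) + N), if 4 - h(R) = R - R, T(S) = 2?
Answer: -2238/41 ≈ -54.585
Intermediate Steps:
d(y) = 2*y*(2 + y) (d(y) = (y + y)*(y + 2) = (2*y)*(2 + y) = 2*y*(2 + y))
h(R) = 4 (h(R) = 4 - (R - R) = 4 - 1*0 = 4 + 0 = 4)
N = 29/3 (N = 8 - (2*2*(2 + 2) - 51)/(-213 + 234) = 8 - (2*2*4 - 51)/21 = 8 - (16 - 51)/21 = 8 - (-35)/21 = 8 - 1*(-5/3) = 8 + 5/3 = 29/3 ≈ 9.6667)
(-349 - 397)/(h(-12) + N) = (-349 - 397)/(4 + 29/3) = -746/41/3 = -746*3/41 = -2238/41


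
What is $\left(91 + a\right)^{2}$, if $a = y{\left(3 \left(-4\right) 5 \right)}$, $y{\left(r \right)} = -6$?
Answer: $7225$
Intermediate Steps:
$a = -6$
$\left(91 + a\right)^{2} = \left(91 - 6\right)^{2} = 85^{2} = 7225$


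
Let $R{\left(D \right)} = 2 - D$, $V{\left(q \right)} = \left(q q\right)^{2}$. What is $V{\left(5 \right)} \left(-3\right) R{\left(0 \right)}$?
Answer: $-3750$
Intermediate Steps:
$V{\left(q \right)} = q^{4}$ ($V{\left(q \right)} = \left(q^{2}\right)^{2} = q^{4}$)
$V{\left(5 \right)} \left(-3\right) R{\left(0 \right)} = 5^{4} \left(-3\right) \left(2 - 0\right) = 625 \left(-3\right) \left(2 + 0\right) = \left(-1875\right) 2 = -3750$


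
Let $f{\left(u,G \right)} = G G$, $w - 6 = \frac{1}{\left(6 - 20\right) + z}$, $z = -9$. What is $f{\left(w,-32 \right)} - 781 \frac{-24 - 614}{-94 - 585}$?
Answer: $\frac{197018}{679} \approx 290.16$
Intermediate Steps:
$w = \frac{137}{23}$ ($w = 6 + \frac{1}{\left(6 - 20\right) - 9} = 6 + \frac{1}{-14 - 9} = 6 + \frac{1}{-23} = 6 - \frac{1}{23} = \frac{137}{23} \approx 5.9565$)
$f{\left(u,G \right)} = G^{2}$
$f{\left(w,-32 \right)} - 781 \frac{-24 - 614}{-94 - 585} = \left(-32\right)^{2} - 781 \frac{-24 - 614}{-94 - 585} = 1024 - 781 \left(- \frac{638}{-679}\right) = 1024 - 781 \left(\left(-638\right) \left(- \frac{1}{679}\right)\right) = 1024 - \frac{498278}{679} = \frac{197018}{679}$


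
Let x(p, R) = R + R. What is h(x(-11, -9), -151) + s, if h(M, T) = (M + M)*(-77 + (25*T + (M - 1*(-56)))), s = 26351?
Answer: 163655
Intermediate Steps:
x(p, R) = 2*R
h(M, T) = 2*M*(-21 + M + 25*T) (h(M, T) = (2*M)*(-77 + (25*T + (M + 56))) = (2*M)*(-77 + (25*T + (56 + M))) = (2*M)*(-77 + (56 + M + 25*T)) = (2*M)*(-21 + M + 25*T) = 2*M*(-21 + M + 25*T))
h(x(-11, -9), -151) + s = 2*(2*(-9))*(-21 + 2*(-9) + 25*(-151)) + 26351 = 2*(-18)*(-21 - 18 - 3775) + 26351 = 2*(-18)*(-3814) + 26351 = 137304 + 26351 = 163655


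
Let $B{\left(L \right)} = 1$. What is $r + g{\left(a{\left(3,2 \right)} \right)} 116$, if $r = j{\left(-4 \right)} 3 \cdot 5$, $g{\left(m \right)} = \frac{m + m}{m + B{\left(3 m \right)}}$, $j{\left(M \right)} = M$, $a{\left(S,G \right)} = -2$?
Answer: $404$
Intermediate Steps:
$g{\left(m \right)} = \frac{2 m}{1 + m}$ ($g{\left(m \right)} = \frac{m + m}{m + 1} = \frac{2 m}{1 + m}$)
$r = -60$ ($r = \left(-4\right) 3 \cdot 5 = \left(-12\right) 5 = -60$)
$r + g{\left(a{\left(3,2 \right)} \right)} 116 = -60 + 2 \left(-2\right) \frac{1}{1 - 2} \cdot 116 = -60 + 2 \left(-2\right) \frac{1}{-1} \cdot 116 = -60 + 2 \left(-2\right) \left(-1\right) 116 = -60 + 4 \cdot 116 = -60 + 464 = 404$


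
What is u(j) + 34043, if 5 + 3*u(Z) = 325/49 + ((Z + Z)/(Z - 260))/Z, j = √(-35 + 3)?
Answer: 42307202869/1242738 - I*√2/25362 ≈ 34044.0 - 5.5761e-5*I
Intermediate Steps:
j = 4*I*√2 (j = √(-32) = 4*I*√2 ≈ 5.6569*I)
u(Z) = 80/147 + 2/(3*(-260 + Z)) (u(Z) = -5/3 + (325/49 + ((Z + Z)/(Z - 260))/Z)/3 = -5/3 + (325*(1/49) + ((2*Z)/(-260 + Z))/Z)/3 = -5/3 + (325/49 + (2*Z/(-260 + Z))/Z)/3 = -5/3 + (325/49 + 2/(-260 + Z))/3 = -5/3 + (325/147 + 2/(3*(-260 + Z))) = 80/147 + 2/(3*(-260 + Z)))
u(j) + 34043 = 2*(-10351 + 40*(4*I*√2))/(147*(-260 + 4*I*√2)) + 34043 = 2*(-10351 + 160*I*√2)/(147*(-260 + 4*I*√2)) + 34043 = 34043 + 2*(-10351 + 160*I*√2)/(147*(-260 + 4*I*√2))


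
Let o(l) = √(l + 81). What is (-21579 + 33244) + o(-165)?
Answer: 11665 + 2*I*√21 ≈ 11665.0 + 9.1651*I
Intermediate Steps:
o(l) = √(81 + l)
(-21579 + 33244) + o(-165) = (-21579 + 33244) + √(81 - 165) = 11665 + √(-84) = 11665 + 2*I*√21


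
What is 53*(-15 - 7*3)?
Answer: -1908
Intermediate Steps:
53*(-15 - 7*3) = 53*(-15 - 21) = 53*(-36) = -1908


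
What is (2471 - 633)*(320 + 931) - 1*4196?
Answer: 2295142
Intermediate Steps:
(2471 - 633)*(320 + 931) - 1*4196 = 1838*1251 - 4196 = 2299338 - 4196 = 2295142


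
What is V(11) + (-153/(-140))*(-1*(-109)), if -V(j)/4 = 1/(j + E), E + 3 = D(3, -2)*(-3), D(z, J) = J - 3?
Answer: 383011/3220 ≈ 118.95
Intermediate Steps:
D(z, J) = -3 + J
E = 12 (E = -3 + (-3 - 2)*(-3) = -3 - 5*(-3) = -3 + 15 = 12)
V(j) = -4/(12 + j) (V(j) = -4/(j + 12) = -4/(12 + j))
V(11) + (-153/(-140))*(-1*(-109)) = 4/(-12 - 1*11) + (-153/(-140))*(-1*(-109)) = 4/(-12 - 11) - 153*(-1/140)*109 = 4/(-23) + (153/140)*109 = 4*(-1/23) + 16677/140 = -4/23 + 16677/140 = 383011/3220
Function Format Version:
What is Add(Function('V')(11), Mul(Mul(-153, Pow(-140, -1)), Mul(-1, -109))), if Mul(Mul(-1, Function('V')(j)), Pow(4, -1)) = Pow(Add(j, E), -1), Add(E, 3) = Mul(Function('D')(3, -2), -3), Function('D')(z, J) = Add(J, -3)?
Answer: Rational(383011, 3220) ≈ 118.95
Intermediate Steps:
Function('D')(z, J) = Add(-3, J)
E = 12 (E = Add(-3, Mul(Add(-3, -2), -3)) = Add(-3, Mul(-5, -3)) = Add(-3, 15) = 12)
Function('V')(j) = Mul(-4, Pow(Add(12, j), -1)) (Function('V')(j) = Mul(-4, Pow(Add(j, 12), -1)) = Mul(-4, Pow(Add(12, j), -1)))
Add(Function('V')(11), Mul(Mul(-153, Pow(-140, -1)), Mul(-1, -109))) = Add(Mul(4, Pow(Add(-12, Mul(-1, 11)), -1)), Mul(Mul(-153, Pow(-140, -1)), Mul(-1, -109))) = Add(Mul(4, Pow(Add(-12, -11), -1)), Mul(Mul(-153, Rational(-1, 140)), 109)) = Add(Mul(4, Pow(-23, -1)), Mul(Rational(153, 140), 109)) = Add(Mul(4, Rational(-1, 23)), Rational(16677, 140)) = Add(Rational(-4, 23), Rational(16677, 140)) = Rational(383011, 3220)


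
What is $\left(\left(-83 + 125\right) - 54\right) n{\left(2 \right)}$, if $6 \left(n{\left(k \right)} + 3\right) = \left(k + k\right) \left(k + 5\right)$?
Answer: $-20$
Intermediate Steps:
$n{\left(k \right)} = -3 + \frac{k \left(5 + k\right)}{3}$ ($n{\left(k \right)} = -3 + \frac{\left(k + k\right) \left(k + 5\right)}{6} = -3 + \frac{2 k \left(5 + k\right)}{6} = -3 + \frac{k \left(5 + k\right)}{3}$)
$\left(\left(-83 + 125\right) - 54\right) n{\left(2 \right)} = \left(\left(-83 + 125\right) - 54\right) \left(-3 + \frac{2^{2}}{3} + \frac{5}{3} \cdot 2\right) = \left(42 - 54\right) \left(-3 + \frac{1}{3} \cdot 4 + \frac{10}{3}\right) = - 12 \left(-3 + \frac{4}{3} + \frac{10}{3}\right) = \left(-12\right) \frac{5}{3} = -20$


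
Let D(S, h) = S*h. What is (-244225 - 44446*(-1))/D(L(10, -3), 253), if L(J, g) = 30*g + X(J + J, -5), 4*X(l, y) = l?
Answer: 199779/21505 ≈ 9.2899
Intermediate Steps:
X(l, y) = l/4
L(J, g) = J/2 + 30*g (L(J, g) = 30*g + (J + J)/4 = 30*g + (2*J)/4 = 30*g + J/2 = J/2 + 30*g)
(-244225 - 44446*(-1))/D(L(10, -3), 253) = (-244225 - 44446*(-1))/((((½)*10 + 30*(-3))*253)) = (-244225 - 1*(-44446))/(((5 - 90)*253)) = (-244225 + 44446)/((-85*253)) = -199779/(-21505) = -199779*(-1/21505) = 199779/21505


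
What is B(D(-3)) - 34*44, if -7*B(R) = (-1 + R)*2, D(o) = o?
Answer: -10464/7 ≈ -1494.9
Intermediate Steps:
B(R) = 2/7 - 2*R/7 (B(R) = -(-1 + R)*2/7 = -(-2 + 2*R)/7 = 2/7 - 2*R/7)
B(D(-3)) - 34*44 = (2/7 - 2/7*(-3)) - 34*44 = (2/7 + 6/7) - 1496 = 8/7 - 1496 = -10464/7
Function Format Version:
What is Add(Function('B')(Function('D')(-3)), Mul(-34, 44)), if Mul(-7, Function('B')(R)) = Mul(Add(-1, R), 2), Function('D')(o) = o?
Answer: Rational(-10464, 7) ≈ -1494.9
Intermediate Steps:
Function('B')(R) = Add(Rational(2, 7), Mul(Rational(-2, 7), R)) (Function('B')(R) = Mul(Rational(-1, 7), Mul(Add(-1, R), 2)) = Mul(Rational(-1, 7), Add(-2, Mul(2, R))) = Add(Rational(2, 7), Mul(Rational(-2, 7), R)))
Add(Function('B')(Function('D')(-3)), Mul(-34, 44)) = Add(Add(Rational(2, 7), Mul(Rational(-2, 7), -3)), Mul(-34, 44)) = Add(Add(Rational(2, 7), Rational(6, 7)), -1496) = Add(Rational(8, 7), -1496) = Rational(-10464, 7)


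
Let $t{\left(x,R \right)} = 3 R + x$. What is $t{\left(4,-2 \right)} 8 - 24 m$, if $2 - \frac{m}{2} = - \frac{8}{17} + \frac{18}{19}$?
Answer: $- \frac{28784}{323} \approx -89.115$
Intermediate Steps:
$t{\left(x,R \right)} = x + 3 R$
$m = \frac{984}{323}$ ($m = 4 - 2 \left(- \frac{8}{17} + \frac{18}{19}\right) = 4 - \frac{308}{323} = \frac{984}{323} \approx 3.0464$)
$t{\left(4,-2 \right)} 8 - 24 m = \left(4 + 3 \left(-2\right)\right) 8 - \frac{23616}{323} = \left(4 - 6\right) 8 - \frac{23616}{323} = \left(-2\right) 8 - \frac{23616}{323} = -16 - \frac{23616}{323} = - \frac{28784}{323}$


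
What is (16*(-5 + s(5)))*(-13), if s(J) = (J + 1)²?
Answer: -6448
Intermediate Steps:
s(J) = (1 + J)²
(16*(-5 + s(5)))*(-13) = (16*(-5 + (1 + 5)²))*(-13) = (16*(-5 + 6²))*(-13) = (16*(-5 + 36))*(-13) = (16*31)*(-13) = 496*(-13) = -6448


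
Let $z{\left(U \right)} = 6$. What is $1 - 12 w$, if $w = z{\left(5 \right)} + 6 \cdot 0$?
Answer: $-71$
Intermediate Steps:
$w = 6$ ($w = 6 + 6 \cdot 0 = 6 + 0 = 6$)
$1 - 12 w = 1 - 72 = -71$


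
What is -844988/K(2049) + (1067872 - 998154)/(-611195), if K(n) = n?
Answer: -516595292842/1252338555 ≈ -412.50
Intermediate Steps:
-844988/K(2049) + (1067872 - 998154)/(-611195) = -844988/2049 + (1067872 - 998154)/(-611195) = -844988*1/2049 + 69718*(-1/611195) = -844988/2049 - 69718/611195 = -516595292842/1252338555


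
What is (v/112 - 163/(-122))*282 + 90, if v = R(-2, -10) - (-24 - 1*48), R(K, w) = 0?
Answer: 276720/427 ≈ 648.06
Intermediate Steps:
v = 72 (v = 0 - (-24 - 1*48) = 0 - (-24 - 48) = 0 - 1*(-72) = 0 + 72 = 72)
(v/112 - 163/(-122))*282 + 90 = (72/112 - 163/(-122))*282 + 90 = (72*(1/112) - 163*(-1/122))*282 + 90 = (9/14 + 163/122)*282 + 90 = (845/427)*282 + 90 = 238290/427 + 90 = 276720/427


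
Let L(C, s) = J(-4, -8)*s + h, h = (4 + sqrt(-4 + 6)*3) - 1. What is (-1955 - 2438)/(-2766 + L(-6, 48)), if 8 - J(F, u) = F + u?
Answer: 2640193/1083597 + 4393*sqrt(2)/1083597 ≈ 2.4422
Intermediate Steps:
J(F, u) = 8 - F - u (J(F, u) = 8 - (F + u) = 8 + (-F - u) = 8 - F - u)
h = 3 + 3*sqrt(2) (h = (4 + sqrt(2)*3) - 1 = (4 + 3*sqrt(2)) - 1 = 3 + 3*sqrt(2) ≈ 7.2426)
L(C, s) = 3 + 3*sqrt(2) + 20*s (L(C, s) = (8 - 1*(-4) - 1*(-8))*s + (3 + 3*sqrt(2)) = (8 + 4 + 8)*s + (3 + 3*sqrt(2)) = 20*s + (3 + 3*sqrt(2)) = 3 + 3*sqrt(2) + 20*s)
(-1955 - 2438)/(-2766 + L(-6, 48)) = (-1955 - 2438)/(-2766 + (3 + 3*sqrt(2) + 20*48)) = -4393/(-2766 + (3 + 3*sqrt(2) + 960)) = -4393/(-2766 + (963 + 3*sqrt(2))) = -4393/(-1803 + 3*sqrt(2))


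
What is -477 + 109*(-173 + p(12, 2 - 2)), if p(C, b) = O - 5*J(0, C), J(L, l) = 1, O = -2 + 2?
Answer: -19879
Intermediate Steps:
O = 0
p(C, b) = -5 (p(C, b) = 0 - 5*1 = 0 - 5 = -5)
-477 + 109*(-173 + p(12, 2 - 2)) = -477 + 109*(-173 - 5) = -477 + 109*(-178) = -477 - 19402 = -19879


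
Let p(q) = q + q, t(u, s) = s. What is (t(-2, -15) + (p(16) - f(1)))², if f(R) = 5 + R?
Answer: 121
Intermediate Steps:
p(q) = 2*q
(t(-2, -15) + (p(16) - f(1)))² = (-15 + (2*16 - (5 + 1)))² = (-15 + (32 - 1*6))² = (-15 + (32 - 6))² = (-15 + 26)² = 11² = 121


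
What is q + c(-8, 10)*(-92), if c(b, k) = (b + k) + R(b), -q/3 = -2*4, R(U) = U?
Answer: 576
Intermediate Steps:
q = 24 (q = -(-6)*4 = -3*(-8) = 24)
c(b, k) = k + 2*b (c(b, k) = (b + k) + b = k + 2*b)
q + c(-8, 10)*(-92) = 24 + (10 + 2*(-8))*(-92) = 24 + (10 - 16)*(-92) = 24 - 6*(-92) = 24 + 552 = 576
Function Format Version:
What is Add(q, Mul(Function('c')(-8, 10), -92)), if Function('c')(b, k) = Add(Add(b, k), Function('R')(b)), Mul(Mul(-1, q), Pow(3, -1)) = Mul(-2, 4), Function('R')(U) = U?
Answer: 576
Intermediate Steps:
q = 24 (q = Mul(-3, Mul(-2, 4)) = Mul(-3, -8) = 24)
Function('c')(b, k) = Add(k, Mul(2, b)) (Function('c')(b, k) = Add(Add(b, k), b) = Add(k, Mul(2, b)))
Add(q, Mul(Function('c')(-8, 10), -92)) = Add(24, Mul(Add(10, Mul(2, -8)), -92)) = Add(24, Mul(Add(10, -16), -92)) = Add(24, Mul(-6, -92)) = Add(24, 552) = 576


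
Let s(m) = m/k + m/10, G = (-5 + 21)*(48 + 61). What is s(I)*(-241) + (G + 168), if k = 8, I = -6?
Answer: 44747/20 ≈ 2237.4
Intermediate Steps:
G = 1744 (G = 16*109 = 1744)
s(m) = 9*m/40 (s(m) = m/8 + m/10 = 9*m/40)
s(I)*(-241) + (G + 168) = ((9/40)*(-6))*(-241) + (1744 + 168) = -27/20*(-241) + 1912 = 6507/20 + 1912 = 44747/20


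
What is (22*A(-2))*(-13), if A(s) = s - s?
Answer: 0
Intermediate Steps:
A(s) = 0
(22*A(-2))*(-13) = (22*0)*(-13) = 0*(-13) = 0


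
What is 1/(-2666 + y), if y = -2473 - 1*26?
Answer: -1/5165 ≈ -0.00019361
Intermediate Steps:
y = -2499 (y = -2473 - 26 = -2499)
1/(-2666 + y) = 1/(-2666 - 2499) = 1/(-5165) = -1/5165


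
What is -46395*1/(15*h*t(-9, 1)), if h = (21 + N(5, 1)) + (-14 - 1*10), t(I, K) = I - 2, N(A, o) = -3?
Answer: -1031/22 ≈ -46.864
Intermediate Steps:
t(I, K) = -2 + I
h = -6 (h = (21 - 3) + (-14 - 1*10) = 18 + (-14 - 10) = 18 - 24 = -6)
-46395*1/(15*h*t(-9, 1)) = -46395*(-1/(90*(-2 - 9))) = -46395/((-90*(-11))) = -46395/990 = -46395*1/990 = -1031/22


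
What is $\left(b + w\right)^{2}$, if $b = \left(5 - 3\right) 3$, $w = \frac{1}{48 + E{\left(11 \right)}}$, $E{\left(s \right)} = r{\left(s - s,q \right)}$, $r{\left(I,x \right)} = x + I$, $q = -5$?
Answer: $\frac{67081}{1849} \approx 36.28$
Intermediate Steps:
$r{\left(I,x \right)} = I + x$
$E{\left(s \right)} = -5$ ($E{\left(s \right)} = \left(s - s\right) - 5 = 0 - 5 = -5$)
$w = \frac{1}{43}$ ($w = \frac{1}{48 - 5} = \frac{1}{43} \approx 0.023256$)
$b = 6$ ($b = 2 \cdot 3 = 6$)
$\left(b + w\right)^{2} = \left(6 + \frac{1}{43}\right)^{2} = \left(\frac{259}{43}\right)^{2} = \frac{67081}{1849}$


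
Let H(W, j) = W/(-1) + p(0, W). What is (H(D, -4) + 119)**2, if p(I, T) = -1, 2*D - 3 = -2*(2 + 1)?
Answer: 57121/4 ≈ 14280.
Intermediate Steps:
D = -3/2 (D = 3/2 + (-2*(2 + 1))/2 = 3/2 + (-2*3)/2 = 3/2 + (1/2)*(-6) = 3/2 - 3 = -3/2 ≈ -1.5000)
H(W, j) = -1 - W (H(W, j) = W/(-1) - 1 = -W - 1 = -1 - W)
(H(D, -4) + 119)**2 = ((-1 - 1*(-3/2)) + 119)**2 = ((-1 + 3/2) + 119)**2 = (1/2 + 119)**2 = (239/2)**2 = 57121/4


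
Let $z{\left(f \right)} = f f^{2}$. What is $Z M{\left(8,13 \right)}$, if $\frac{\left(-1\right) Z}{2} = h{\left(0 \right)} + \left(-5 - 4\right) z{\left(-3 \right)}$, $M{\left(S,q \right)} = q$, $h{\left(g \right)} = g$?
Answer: $-6318$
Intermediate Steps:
$z{\left(f \right)} = f^{3}$
$Z = -486$ ($Z = - 2 \left(0 + \left(-5 - 4\right) \left(-3\right)^{3}\right) = - 2 \left(0 - -243\right) = - 2 \left(0 + 243\right) = \left(-2\right) 243 = -486$)
$Z M{\left(8,13 \right)} = \left(-486\right) 13 = -6318$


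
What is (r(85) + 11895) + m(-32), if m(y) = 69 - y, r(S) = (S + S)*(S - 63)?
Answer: 15736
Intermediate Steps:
r(S) = 2*S*(-63 + S) (r(S) = (2*S)*(-63 + S) = 2*S*(-63 + S))
(r(85) + 11895) + m(-32) = (2*85*(-63 + 85) + 11895) + (69 - 1*(-32)) = (2*85*22 + 11895) + (69 + 32) = (3740 + 11895) + 101 = 15635 + 101 = 15736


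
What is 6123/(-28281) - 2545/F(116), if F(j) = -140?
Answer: 4741195/263956 ≈ 17.962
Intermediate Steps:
6123/(-28281) - 2545/F(116) = 6123/(-28281) - 2545/(-140) = 6123*(-1/28281) - 2545*(-1/140) = -2041/9427 + 509/28 = 4741195/263956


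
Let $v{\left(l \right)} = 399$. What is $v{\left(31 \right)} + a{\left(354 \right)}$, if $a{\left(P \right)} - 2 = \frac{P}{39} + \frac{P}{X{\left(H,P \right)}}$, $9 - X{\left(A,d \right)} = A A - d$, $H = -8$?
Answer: $\frac{9459}{23} \approx 411.26$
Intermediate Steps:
$X{\left(A,d \right)} = 9 + d - A^{2}$ ($X{\left(A,d \right)} = 9 - \left(A A - d\right) = 9 - \left(A^{2} - d\right) = 9 + d - A^{2}$)
$a{\left(P \right)} = 2 + \frac{P}{39} + \frac{P}{-55 + P}$ ($a{\left(P \right)} = 2 + \left(\frac{P}{39} + \frac{P}{9 + P - \left(-8\right)^{2}}\right) = 2 + \left(P \frac{1}{39} + \frac{P}{9 + P - 64}\right) = 2 + \left(\frac{P}{39} + \frac{P}{9 + P - 64}\right) = 2 + \left(\frac{P}{39} + \frac{P}{-55 + P}\right) = 2 + \frac{P}{39} + \frac{P}{-55 + P}$)
$v{\left(31 \right)} + a{\left(354 \right)} = 399 + \frac{-4290 + 354^{2} + 62 \cdot 354}{39 \left(-55 + 354\right)} = 399 + \frac{-4290 + 125316 + 21948}{39 \cdot 299} = 399 + \frac{1}{39} \cdot \frac{1}{299} \cdot 142974 = 399 + \frac{282}{23} = \frac{9459}{23}$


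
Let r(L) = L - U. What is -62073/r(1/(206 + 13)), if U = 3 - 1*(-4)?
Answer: 13593987/1532 ≈ 8873.4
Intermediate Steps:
U = 7 (U = 3 + 4 = 7)
r(L) = -7 + L (r(L) = L - 1*7 = L - 7 = -7 + L)
-62073/r(1/(206 + 13)) = -62073/(-7 + 1/(206 + 13)) = -62073/(-7 + 1/219) = -62073/(-1532/219) = -62073*(-219/1532) = 13593987/1532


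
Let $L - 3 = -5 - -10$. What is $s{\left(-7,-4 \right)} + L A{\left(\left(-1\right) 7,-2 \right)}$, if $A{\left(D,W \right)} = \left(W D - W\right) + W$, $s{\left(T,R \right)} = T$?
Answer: $105$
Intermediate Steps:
$L = 8$ ($L = 3 - -5 = 3 + \left(-5 + 10\right) = 3 + 5 = 8$)
$A{\left(D,W \right)} = D W$ ($A{\left(D,W \right)} = \left(D W - W\right) + W = \left(- W + D W\right) + W = D W$)
$s{\left(-7,-4 \right)} + L A{\left(\left(-1\right) 7,-2 \right)} = -7 + 8 \left(-1\right) 7 \left(-2\right) = -7 + 8 \left(\left(-7\right) \left(-2\right)\right) = -7 + 8 \cdot 14 = -7 + 112 = 105$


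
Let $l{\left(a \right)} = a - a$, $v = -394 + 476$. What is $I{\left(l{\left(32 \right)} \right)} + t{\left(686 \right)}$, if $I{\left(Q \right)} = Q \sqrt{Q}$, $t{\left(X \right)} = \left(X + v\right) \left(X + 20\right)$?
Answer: $542208$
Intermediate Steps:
$v = 82$
$l{\left(a \right)} = 0$
$t{\left(X \right)} = \left(20 + X\right) \left(82 + X\right)$ ($t{\left(X \right)} = \left(X + 82\right) \left(X + 20\right) = \left(82 + X\right) \left(20 + X\right) = \left(20 + X\right) \left(82 + X\right)$)
$I{\left(Q \right)} = Q^{\frac{3}{2}}$
$I{\left(l{\left(32 \right)} \right)} + t{\left(686 \right)} = 0^{\frac{3}{2}} + \left(1640 + 686^{2} + 102 \cdot 686\right) = 0 + \left(1640 + 470596 + 69972\right) = 0 + 542208 = 542208$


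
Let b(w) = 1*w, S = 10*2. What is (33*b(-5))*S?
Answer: -3300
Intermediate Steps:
S = 20
b(w) = w
(33*b(-5))*S = (33*(-5))*20 = -165*20 = -3300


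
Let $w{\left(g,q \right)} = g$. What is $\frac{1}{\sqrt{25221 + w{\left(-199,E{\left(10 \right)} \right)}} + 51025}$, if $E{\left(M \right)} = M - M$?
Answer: $\frac{51025}{2603525603} - \frac{\sqrt{25022}}{2603525603} \approx 1.9538 \cdot 10^{-5}$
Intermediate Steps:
$E{\left(M \right)} = 0$
$\frac{1}{\sqrt{25221 + w{\left(-199,E{\left(10 \right)} \right)}} + 51025} = \frac{1}{\sqrt{25221 - 199} + 51025} = \frac{1}{\sqrt{25022} + 51025} = \frac{1}{51025 + \sqrt{25022}}$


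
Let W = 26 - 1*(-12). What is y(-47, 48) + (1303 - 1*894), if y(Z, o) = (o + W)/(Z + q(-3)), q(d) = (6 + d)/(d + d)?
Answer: 38683/95 ≈ 407.19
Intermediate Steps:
W = 38 (W = 26 + 12 = 38)
q(d) = (6 + d)/(2*d) (q(d) = (6 + d)/((2*d)) = (6 + d)*(1/(2*d)) = (6 + d)/(2*d))
y(Z, o) = (38 + o)/(-½ + Z) (y(Z, o) = (o + 38)/(Z + (½)*(6 - 3)/(-3)) = (38 + o)/(Z + (½)*(-⅓)*3) = (38 + o)/(Z - ½) = (38 + o)/(-½ + Z))
y(-47, 48) + (1303 - 1*894) = 2*(38 + 48)/(-1 + 2*(-47)) + (1303 - 1*894) = 2*86/(-1 - 94) + (1303 - 894) = 2*86/(-95) + 409 = 2*(-1/95)*86 + 409 = -172/95 + 409 = 38683/95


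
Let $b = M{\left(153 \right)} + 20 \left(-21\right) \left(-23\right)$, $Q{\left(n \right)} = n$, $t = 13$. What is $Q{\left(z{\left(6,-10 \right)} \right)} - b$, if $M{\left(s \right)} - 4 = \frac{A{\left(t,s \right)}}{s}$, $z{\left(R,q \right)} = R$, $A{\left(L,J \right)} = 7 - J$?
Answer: $- \frac{1477528}{153} \approx -9657.0$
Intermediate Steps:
$M{\left(s \right)} = 4 + \frac{7 - s}{s}$
$b = \frac{1478446}{153}$ ($b = \left(3 + \frac{7}{153}\right) + 20 \left(-21\right) \left(-23\right) = \left(3 + 7 \cdot \frac{1}{153}\right) - -9660 = \left(3 + \frac{7}{153}\right) + 9660 = \frac{466}{153} + 9660 = \frac{1478446}{153} \approx 9663.0$)
$Q{\left(z{\left(6,-10 \right)} \right)} - b = 6 - \frac{1478446}{153} = - \frac{1477528}{153}$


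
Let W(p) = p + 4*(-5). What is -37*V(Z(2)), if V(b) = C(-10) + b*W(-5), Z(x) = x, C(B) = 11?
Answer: 1443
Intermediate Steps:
W(p) = -20 + p (W(p) = p - 20 = -20 + p)
V(b) = 11 - 25*b (V(b) = 11 + b*(-20 - 5) = 11 + b*(-25) = 11 - 25*b)
-37*V(Z(2)) = -37*(11 - 25*2) = -37*(11 - 50) = -37*(-39) = 1443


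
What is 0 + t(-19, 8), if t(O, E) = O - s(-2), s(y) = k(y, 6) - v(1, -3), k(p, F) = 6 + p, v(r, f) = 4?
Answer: -19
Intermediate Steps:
s(y) = 2 + y (s(y) = (6 + y) - 1*4 = (6 + y) - 4 = 2 + y)
t(O, E) = O (t(O, E) = O - (2 - 2) = O - 1*0 = O + 0 = O)
0 + t(-19, 8) = 0 - 19 = -19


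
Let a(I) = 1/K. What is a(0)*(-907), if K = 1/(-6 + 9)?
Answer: -2721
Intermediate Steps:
K = ⅓ (K = 1/3 = ⅓ ≈ 0.33333)
a(I) = 3 (a(I) = 1/(⅓) = 3)
a(0)*(-907) = 3*(-907) = -2721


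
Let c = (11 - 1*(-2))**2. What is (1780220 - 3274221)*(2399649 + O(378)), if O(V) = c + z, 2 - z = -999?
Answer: -3586825986819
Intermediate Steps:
z = 1001 (z = 2 - 1*(-999) = 2 + 999 = 1001)
c = 169 (c = (11 + 2)**2 = 13**2 = 169)
O(V) = 1170 (O(V) = 169 + 1001 = 1170)
(1780220 - 3274221)*(2399649 + O(378)) = (1780220 - 3274221)*(2399649 + 1170) = -1494001*2400819 = -3586825986819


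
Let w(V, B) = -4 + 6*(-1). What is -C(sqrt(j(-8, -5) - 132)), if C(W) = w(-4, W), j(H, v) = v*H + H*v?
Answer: 10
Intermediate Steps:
j(H, v) = 2*H*v (j(H, v) = H*v + H*v = 2*H*v)
w(V, B) = -10 (w(V, B) = -4 - 6 = -10)
C(W) = -10
-C(sqrt(j(-8, -5) - 132)) = -1*(-10) = 10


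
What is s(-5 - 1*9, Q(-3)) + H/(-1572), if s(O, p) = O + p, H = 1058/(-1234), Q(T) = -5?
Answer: -18428027/969924 ≈ -18.999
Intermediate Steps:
H = -529/617 (H = 1058*(-1/1234) = -529/617 ≈ -0.85737)
s(-5 - 1*9, Q(-3)) + H/(-1572) = ((-5 - 1*9) - 5) - 529/617/(-1572) = ((-5 - 9) - 5) - 1/1572*(-529/617) = (-14 - 5) + 529/969924 = -19 + 529/969924 = -18428027/969924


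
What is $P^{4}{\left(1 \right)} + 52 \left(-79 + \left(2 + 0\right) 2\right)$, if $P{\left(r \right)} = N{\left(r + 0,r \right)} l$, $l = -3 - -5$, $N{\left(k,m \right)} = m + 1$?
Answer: $-3644$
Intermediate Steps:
$N{\left(k,m \right)} = 1 + m$
$l = 2$ ($l = -3 + 5 = 2$)
$P{\left(r \right)} = 2 + 2 r$ ($P{\left(r \right)} = \left(1 + r\right) 2 = 2 + 2 r$)
$P^{4}{\left(1 \right)} + 52 \left(-79 + \left(2 + 0\right) 2\right) = \left(2 + 2 \cdot 1\right)^{4} + 52 \left(-79 + \left(2 + 0\right) 2\right) = \left(2 + 2\right)^{4} + 52 \left(-79 + 2 \cdot 2\right) = 4^{4} + 52 \left(-79 + 4\right) = 256 + 52 \left(-75\right) = 256 - 3900 = -3644$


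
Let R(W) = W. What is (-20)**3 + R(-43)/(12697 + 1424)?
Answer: -112968043/14121 ≈ -8000.0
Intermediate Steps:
(-20)**3 + R(-43)/(12697 + 1424) = (-20)**3 - 43/(12697 + 1424) = -8000 - 43/14121 = -112968043/14121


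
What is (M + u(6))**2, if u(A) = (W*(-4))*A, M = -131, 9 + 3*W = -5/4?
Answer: 2401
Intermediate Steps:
W = -41/12 (W = -3 + (-5/4)/3 = -3 + (-5*1/4)/3 = -3 + (1/3)*(-5/4) = -3 - 5/12 = -41/12 ≈ -3.4167)
u(A) = 41*A/3 (u(A) = (-41/12*(-4))*A = 41*A/3)
(M + u(6))**2 = (-131 + (41/3)*6)**2 = (-131 + 82)**2 = (-49)**2 = 2401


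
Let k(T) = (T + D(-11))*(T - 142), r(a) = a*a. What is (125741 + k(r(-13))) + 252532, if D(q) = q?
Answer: 382539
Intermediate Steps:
r(a) = a**2
k(T) = (-142 + T)*(-11 + T) (k(T) = (T - 11)*(T - 142) = (-11 + T)*(-142 + T) = (-142 + T)*(-11 + T))
(125741 + k(r(-13))) + 252532 = (125741 + (1562 + ((-13)**2)**2 - 153*(-13)**2)) + 252532 = (125741 + (1562 + 169**2 - 153*169)) + 252532 = (125741 + (1562 + 28561 - 25857)) + 252532 = (125741 + 4266) + 252532 = 130007 + 252532 = 382539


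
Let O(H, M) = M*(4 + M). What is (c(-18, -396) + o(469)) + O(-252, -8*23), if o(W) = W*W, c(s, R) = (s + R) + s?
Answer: 252649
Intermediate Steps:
c(s, R) = R + 2*s (c(s, R) = (R + s) + s = R + 2*s)
o(W) = W²
(c(-18, -396) + o(469)) + O(-252, -8*23) = ((-396 + 2*(-18)) + 469²) + (-8*23)*(4 - 8*23) = ((-396 - 36) + 219961) - 184*(4 - 184) = (-432 + 219961) - 184*(-180) = 219529 + 33120 = 252649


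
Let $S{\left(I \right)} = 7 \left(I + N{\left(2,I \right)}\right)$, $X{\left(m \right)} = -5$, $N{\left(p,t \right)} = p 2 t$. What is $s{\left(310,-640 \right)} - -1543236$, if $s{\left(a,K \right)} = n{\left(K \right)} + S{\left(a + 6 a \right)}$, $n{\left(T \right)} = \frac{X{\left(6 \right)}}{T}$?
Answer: $\frac{207255809}{128} \approx 1.6192 \cdot 10^{6}$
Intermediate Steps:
$N{\left(p,t \right)} = 2 p t$
$n{\left(T \right)} = - \frac{5}{T}$
$S{\left(I \right)} = 35 I$ ($S{\left(I \right)} = 7 \left(I + 2 \cdot 2 I\right) = 7 \left(I + 4 I\right) = 7 \cdot 5 I = 35 I$)
$s{\left(a,K \right)} = - \frac{5}{K} + 245 a$ ($s{\left(a,K \right)} = - \frac{5}{K} + 35 \left(a + 6 a\right) = - \frac{5}{K} + 35 \cdot 7 a = - \frac{5}{K} + 245 a$)
$s{\left(310,-640 \right)} - -1543236 = \left(- \frac{5}{-640} + 245 \cdot 310\right) - -1543236 = \left(\left(-5\right) \left(- \frac{1}{640}\right) + 75950\right) + 1543236 = \left(\frac{1}{128} + 75950\right) + 1543236 = \frac{9721601}{128} + 1543236 = \frac{207255809}{128}$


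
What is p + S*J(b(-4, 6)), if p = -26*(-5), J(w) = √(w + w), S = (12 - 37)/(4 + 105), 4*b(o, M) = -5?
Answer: 130 - 25*I*√10/218 ≈ 130.0 - 0.36265*I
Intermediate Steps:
b(o, M) = -5/4 (b(o, M) = (¼)*(-5) = -5/4)
S = -25/109 ≈ -0.22936
J(w) = √2*√w (J(w) = √(2*w) = √2*√w)
p = 130
p + S*J(b(-4, 6)) = 130 - 25*√2*√(-5/4)/109 = 130 - 25*√2*I*√5/2/109 = 130 - 25*I*√10/218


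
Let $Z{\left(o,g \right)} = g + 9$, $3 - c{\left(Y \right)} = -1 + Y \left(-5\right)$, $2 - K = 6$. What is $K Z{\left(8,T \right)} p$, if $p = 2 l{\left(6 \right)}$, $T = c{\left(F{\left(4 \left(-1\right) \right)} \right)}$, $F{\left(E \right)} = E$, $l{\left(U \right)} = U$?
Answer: $336$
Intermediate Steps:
$K = -4$ ($K = 2 - 6 = -4$)
$c{\left(Y \right)} = 4 + 5 Y$ ($c{\left(Y \right)} = 3 - \left(-1 + Y \left(-5\right)\right) = 3 - \left(-1 - 5 Y\right) = 3 + \left(1 + 5 Y\right) = 4 + 5 Y$)
$T = -16$ ($T = 4 + 5 \cdot 4 \left(-1\right) = 4 + 5 \left(-4\right) = 4 - 20 = -16$)
$p = 12$ ($p = 2 \cdot 6 = 12$)
$Z{\left(o,g \right)} = 9 + g$
$K Z{\left(8,T \right)} p = - 4 \left(9 - 16\right) 12 = \left(-4\right) \left(-7\right) 12 = 28 \cdot 12 = 336$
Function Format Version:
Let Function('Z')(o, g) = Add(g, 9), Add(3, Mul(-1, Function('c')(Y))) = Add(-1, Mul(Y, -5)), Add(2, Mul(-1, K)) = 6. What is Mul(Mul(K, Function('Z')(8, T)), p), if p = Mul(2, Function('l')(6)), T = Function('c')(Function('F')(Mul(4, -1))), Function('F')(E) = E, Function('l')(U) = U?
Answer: 336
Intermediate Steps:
K = -4 (K = Add(2, Mul(-1, 6)) = Add(2, -6) = -4)
Function('c')(Y) = Add(4, Mul(5, Y)) (Function('c')(Y) = Add(3, Mul(-1, Add(-1, Mul(Y, -5)))) = Add(3, Mul(-1, Add(-1, Mul(-5, Y)))) = Add(3, Add(1, Mul(5, Y))) = Add(4, Mul(5, Y)))
T = -16 (T = Add(4, Mul(5, Mul(4, -1))) = Add(4, Mul(5, -4)) = Add(4, -20) = -16)
p = 12 (p = Mul(2, 6) = 12)
Function('Z')(o, g) = Add(9, g)
Mul(Mul(K, Function('Z')(8, T)), p) = Mul(Mul(-4, Add(9, -16)), 12) = Mul(Mul(-4, -7), 12) = Mul(28, 12) = 336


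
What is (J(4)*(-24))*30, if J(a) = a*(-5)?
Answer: 14400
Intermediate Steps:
J(a) = -5*a
(J(4)*(-24))*30 = (-5*4*(-24))*30 = -20*(-24)*30 = 480*30 = 14400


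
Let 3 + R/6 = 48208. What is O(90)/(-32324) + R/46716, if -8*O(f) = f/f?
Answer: 6232717573/1006698656 ≈ 6.1912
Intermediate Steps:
R = 289230 (R = -18 + 6*48208 = -18 + 289248 = 289230)
O(f) = -⅛ (O(f) = -f/(8*f) = -⅛*1 = -⅛)
O(90)/(-32324) + R/46716 = -⅛/(-32324) + 289230/46716 = -⅛*(-1/32324) + 289230*(1/46716) = 1/258592 + 48205/7786 = 6232717573/1006698656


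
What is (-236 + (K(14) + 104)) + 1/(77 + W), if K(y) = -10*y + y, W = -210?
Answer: -34315/133 ≈ -258.01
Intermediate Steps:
K(y) = -9*y
(-236 + (K(14) + 104)) + 1/(77 + W) = (-236 + (-9*14 + 104)) + 1/(77 - 210) = (-236 + (-126 + 104)) + 1/(-133) = (-236 - 22) - 1/133 = -258 - 1/133 = -34315/133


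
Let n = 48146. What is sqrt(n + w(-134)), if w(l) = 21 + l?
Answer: 9*sqrt(593) ≈ 219.16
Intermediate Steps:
sqrt(n + w(-134)) = sqrt(48146 + (21 - 134)) = sqrt(48146 - 113) = sqrt(48033) = 9*sqrt(593)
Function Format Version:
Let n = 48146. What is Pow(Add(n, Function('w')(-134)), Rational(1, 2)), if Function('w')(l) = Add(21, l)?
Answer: Mul(9, Pow(593, Rational(1, 2))) ≈ 219.16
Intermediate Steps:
Pow(Add(n, Function('w')(-134)), Rational(1, 2)) = Pow(Add(48146, Add(21, -134)), Rational(1, 2)) = Pow(Add(48146, -113), Rational(1, 2)) = Pow(48033, Rational(1, 2)) = Mul(9, Pow(593, Rational(1, 2)))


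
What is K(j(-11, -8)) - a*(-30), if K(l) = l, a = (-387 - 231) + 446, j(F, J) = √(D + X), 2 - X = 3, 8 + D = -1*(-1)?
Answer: -5160 + 2*I*√2 ≈ -5160.0 + 2.8284*I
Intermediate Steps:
D = -7 (D = -8 - 1*(-1) = -8 + 1 = -7)
X = -1 (X = 2 - 1*3 = 2 - 3 = -1)
j(F, J) = 2*I*√2 (j(F, J) = √(-7 - 1) = √(-8) = 2*I*√2)
a = -172 (a = -618 + 446 = -172)
K(j(-11, -8)) - a*(-30) = 2*I*√2 - (-172)*(-30) = 2*I*√2 - 1*5160 = 2*I*√2 - 5160 = -5160 + 2*I*√2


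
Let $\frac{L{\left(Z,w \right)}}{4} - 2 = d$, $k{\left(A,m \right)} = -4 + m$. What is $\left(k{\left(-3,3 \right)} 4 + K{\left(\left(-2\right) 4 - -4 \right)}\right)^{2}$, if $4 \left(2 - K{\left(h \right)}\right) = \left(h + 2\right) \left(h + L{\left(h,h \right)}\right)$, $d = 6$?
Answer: $144$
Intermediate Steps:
$L{\left(Z,w \right)} = 32$ ($L{\left(Z,w \right)} = 8 + 4 \cdot 6 = 8 + 24 = 32$)
$K{\left(h \right)} = 2 - \frac{\left(2 + h\right) \left(32 + h\right)}{4}$ ($K{\left(h \right)} = 2 - \frac{\left(h + 2\right) \left(h + 32\right)}{4} = 2 - \frac{\left(2 + h\right) \left(32 + h\right)}{4}$)
$\left(k{\left(-3,3 \right)} 4 + K{\left(\left(-2\right) 4 - -4 \right)}\right)^{2} = \left(\left(-4 + 3\right) 4 - \left(14 + \frac{\left(\left(-2\right) 4 - -4\right)^{2}}{4} + \frac{17 \left(\left(-2\right) 4 - -4\right)}{2}\right)\right)^{2} = \left(\left(-1\right) 4 - \left(14 + \frac{\left(-8 + 4\right)^{2}}{4} + \frac{17 \left(-8 + 4\right)}{2}\right)\right)^{2} = \left(-4 - \left(-20 + 4\right)\right)^{2} = \left(-4 - -16\right)^{2} = \left(-4 + 16\right)^{2} = 12^{2} = 144$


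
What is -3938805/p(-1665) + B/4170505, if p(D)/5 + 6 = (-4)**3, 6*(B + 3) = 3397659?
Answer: 65708016569/5838707 ≈ 11254.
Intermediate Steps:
B = 1132547/2 (B = -3 + (1/6)*3397659 = -3 + 1132553/2 = 1132547/2 ≈ 5.6627e+5)
p(D) = -350 (p(D) = -30 + 5*(-4)**3 = -30 + 5*(-64) = -30 - 320 = -350)
-3938805/p(-1665) + B/4170505 = -3938805/(-350) + (1132547/2)/4170505 = -3938805*(-1/350) + (1132547/2)*(1/4170505) = 787761/70 + 1132547/8341010 = 65708016569/5838707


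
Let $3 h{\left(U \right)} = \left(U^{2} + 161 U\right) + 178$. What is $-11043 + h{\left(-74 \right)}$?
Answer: $- \frac{39389}{3} \approx -13130.0$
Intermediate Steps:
$h{\left(U \right)} = \frac{178}{3} + \frac{U^{2}}{3} + \frac{161 U}{3}$ ($h{\left(U \right)} = \frac{\left(U^{2} + 161 U\right) + 178}{3} = \frac{178 + U^{2} + 161 U}{3} = \frac{178}{3} + \frac{U^{2}}{3} + \frac{161 U}{3}$)
$-11043 + h{\left(-74 \right)} = -11043 + \left(\frac{178}{3} + \frac{\left(-74\right)^{2}}{3} + \frac{161}{3} \left(-74\right)\right) = -11043 + \left(\frac{178}{3} + \frac{1}{3} \cdot 5476 - \frac{11914}{3}\right) = -11043 + \left(\frac{178}{3} + \frac{5476}{3} - \frac{11914}{3}\right) = -11043 - \frac{6260}{3} = - \frac{39389}{3}$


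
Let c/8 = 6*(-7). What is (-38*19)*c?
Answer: 242592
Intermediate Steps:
c = -336 (c = 8*(6*(-7)) = 8*(-42) = -336)
(-38*19)*c = -38*19*(-336) = -722*(-336) = 242592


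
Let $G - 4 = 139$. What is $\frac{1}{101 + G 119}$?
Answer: $\frac{1}{17118} \approx 5.8418 \cdot 10^{-5}$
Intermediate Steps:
$G = 143$ ($G = 4 + 139 = 143$)
$\frac{1}{101 + G 119} = \frac{1}{101 + 143 \cdot 119} = \frac{1}{101 + 17017} = \frac{1}{17118}$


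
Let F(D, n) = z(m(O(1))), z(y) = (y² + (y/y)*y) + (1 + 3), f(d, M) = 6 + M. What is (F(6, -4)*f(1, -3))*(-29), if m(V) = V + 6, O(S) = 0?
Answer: -4002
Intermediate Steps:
m(V) = 6 + V
z(y) = 4 + y + y² (z(y) = (y² + 1*y) + 4 = (y² + y) + 4 = (y + y²) + 4 = 4 + y + y²)
F(D, n) = 46 (F(D, n) = 4 + (6 + 0) + (6 + 0)² = 4 + 6 + 6² = 4 + 6 + 36 = 46)
(F(6, -4)*f(1, -3))*(-29) = (46*(6 - 3))*(-29) = (46*3)*(-29) = 138*(-29) = -4002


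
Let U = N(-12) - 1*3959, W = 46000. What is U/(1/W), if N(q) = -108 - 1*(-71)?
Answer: -183816000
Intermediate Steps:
N(q) = -37 (N(q) = -108 + 71 = -37)
U = -3996 (U = -37 - 1*3959 = -37 - 3959 = -3996)
U/(1/W) = -3996/(1/46000) = -3996/1/46000 = -3996*46000 = -183816000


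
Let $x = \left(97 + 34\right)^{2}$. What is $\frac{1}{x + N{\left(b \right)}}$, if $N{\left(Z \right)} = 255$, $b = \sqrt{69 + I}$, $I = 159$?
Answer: $\frac{1}{17416} \approx 5.7418 \cdot 10^{-5}$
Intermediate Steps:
$b = 2 \sqrt{57}$ ($b = \sqrt{69 + 159} = \sqrt{228} = 2 \sqrt{57} \approx 15.1$)
$x = 17161$ ($x = 131^{2} = 17161$)
$\frac{1}{x + N{\left(b \right)}} = \frac{1}{17161 + 255} = \frac{1}{17416}$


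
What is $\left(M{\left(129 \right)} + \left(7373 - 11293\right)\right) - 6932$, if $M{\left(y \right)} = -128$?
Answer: $-10980$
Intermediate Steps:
$\left(M{\left(129 \right)} + \left(7373 - 11293\right)\right) - 6932 = \left(-128 + \left(7373 - 11293\right)\right) - 6932 = \left(-128 - 3920\right) - 6932 = -4048 - 6932 = -10980$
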